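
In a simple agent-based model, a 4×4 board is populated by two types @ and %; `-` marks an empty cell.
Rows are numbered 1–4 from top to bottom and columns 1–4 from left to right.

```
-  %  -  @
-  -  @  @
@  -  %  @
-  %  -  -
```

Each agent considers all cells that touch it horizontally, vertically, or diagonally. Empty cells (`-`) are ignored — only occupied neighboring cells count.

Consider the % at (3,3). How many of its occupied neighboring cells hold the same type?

1

Occupied neighbors of (3,3): (2,3)=@, (2,4)=@, (3,4)=@, (4,2)=%.
Same type (%): 1 of 4.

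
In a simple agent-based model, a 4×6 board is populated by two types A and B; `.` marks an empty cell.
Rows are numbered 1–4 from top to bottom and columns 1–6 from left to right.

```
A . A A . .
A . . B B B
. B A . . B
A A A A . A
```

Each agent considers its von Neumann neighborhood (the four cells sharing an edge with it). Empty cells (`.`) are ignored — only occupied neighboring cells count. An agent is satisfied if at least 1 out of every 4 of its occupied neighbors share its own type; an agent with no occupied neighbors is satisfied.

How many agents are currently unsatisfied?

2

(1,1)A 1/1 ✓
(1,3)A 1/1 ✓
(1,4)A 1/2 ✓
(2,1)A 1/1 ✓
(2,4)B 1/2 ✓
(2,5)B 2/2 ✓
(2,6)B 2/2 ✓
(3,2)B 0/2 ✗
(3,3)A 1/2 ✓
(3,6)B 1/2 ✓
(4,1)A 1/1 ✓
(4,2)A 2/3 ✓
(4,3)A 3/3 ✓
(4,4)A 1/1 ✓
(4,6)A 0/1 ✗
Unsatisfied: (3,2), (4,6) — 2 in total.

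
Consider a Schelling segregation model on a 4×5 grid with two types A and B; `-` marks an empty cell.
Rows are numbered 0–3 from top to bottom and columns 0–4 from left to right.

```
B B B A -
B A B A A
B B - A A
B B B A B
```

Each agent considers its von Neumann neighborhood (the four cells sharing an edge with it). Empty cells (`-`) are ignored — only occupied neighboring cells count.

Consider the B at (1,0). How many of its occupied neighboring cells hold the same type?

2

Occupied neighbors of (1,0): (0,0)=B, (2,0)=B, (1,1)=A.
Same type (B): 2 of 3.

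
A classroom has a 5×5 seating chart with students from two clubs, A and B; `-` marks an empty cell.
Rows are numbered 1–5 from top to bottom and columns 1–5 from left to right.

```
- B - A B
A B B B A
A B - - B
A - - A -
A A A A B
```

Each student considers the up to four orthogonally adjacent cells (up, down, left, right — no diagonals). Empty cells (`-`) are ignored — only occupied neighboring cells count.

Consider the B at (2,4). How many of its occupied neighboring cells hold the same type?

1

Occupied neighbors of (2,4): (1,4)=A, (2,3)=B, (2,5)=A.
Same type (B): 1 of 3.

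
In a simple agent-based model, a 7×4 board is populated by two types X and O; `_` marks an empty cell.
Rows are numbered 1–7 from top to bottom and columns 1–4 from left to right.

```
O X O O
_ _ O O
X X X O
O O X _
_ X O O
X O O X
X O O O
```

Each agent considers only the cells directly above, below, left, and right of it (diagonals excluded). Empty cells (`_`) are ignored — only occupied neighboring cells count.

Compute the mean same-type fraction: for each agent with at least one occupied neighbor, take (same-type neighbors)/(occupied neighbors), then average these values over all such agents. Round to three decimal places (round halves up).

Row 1: (1,1)O 0/1 · (1,2)X 0/2 · (1,3)O 2/3 · (1,4)O 2/2
Row 2: (2,3)O 2/3 · (2,4)O 3/3
Row 3: (3,1)X 1/2 · (3,2)X 2/3 · (3,3)X 2/4 · (3,4)O 1/2
Row 4: (4,1)O 1/2 · (4,2)O 1/4 · (4,3)X 1/3
Row 5: (5,2)X 0/3 · (5,3)O 2/4 · (5,4)O 1/2
Row 6: (6,1)X 1/2 · (6,2)O 2/4 · (6,3)O 3/4 · (6,4)X 0/3
Row 7: (7,1)X 1/2 · (7,2)O 2/3 · (7,3)O 3/3 · (7,4)O 1/2
Sum over 24 agents: 0/1 + 0/2 + 2/3 + 2/2 + 2/3 + 3/3 + 1/2 + 2/3 + 2/4 + 1/2 + 1/2 + 1/4 + 1/3 + 0/3 + 2/4 + 1/2 + 1/2 + 2/4 + 3/4 + 0/3 + 1/2 + 2/3 + 3/3 + 1/2 = 12; mean = 12 ÷ 24 = 1/2 = 0.5 → 0.500.

0.500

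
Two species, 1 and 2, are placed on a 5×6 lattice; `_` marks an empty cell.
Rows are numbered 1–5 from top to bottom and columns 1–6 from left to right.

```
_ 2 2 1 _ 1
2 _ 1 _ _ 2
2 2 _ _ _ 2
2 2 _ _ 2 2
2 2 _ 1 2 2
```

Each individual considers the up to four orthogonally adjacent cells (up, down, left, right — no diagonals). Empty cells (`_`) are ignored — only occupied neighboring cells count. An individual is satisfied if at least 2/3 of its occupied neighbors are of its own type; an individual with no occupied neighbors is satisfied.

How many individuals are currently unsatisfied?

6

Row 1: (1,2)2 1/1 satisfied · (1,3)2 1/3 not · (1,4)1 0/1 not · (1,6)1 0/1 not
Row 2: (2,1)2 1/1 satisfied · (2,3)1 0/1 not · (2,6)2 1/2 not
Row 3: (3,1)2 3/3 satisfied · (3,2)2 2/2 satisfied · (3,6)2 2/2 satisfied
Row 4: (4,1)2 3/3 satisfied · (4,2)2 3/3 satisfied · (4,5)2 2/2 satisfied · (4,6)2 3/3 satisfied
Row 5: (5,1)2 2/2 satisfied · (5,2)2 2/2 satisfied · (5,4)1 0/1 not · (5,5)2 2/3 satisfied · (5,6)2 2/2 satisfied
Unsatisfied: (1,3), (1,4), (1,6), (2,3), (2,6), (5,4) — 6 in total.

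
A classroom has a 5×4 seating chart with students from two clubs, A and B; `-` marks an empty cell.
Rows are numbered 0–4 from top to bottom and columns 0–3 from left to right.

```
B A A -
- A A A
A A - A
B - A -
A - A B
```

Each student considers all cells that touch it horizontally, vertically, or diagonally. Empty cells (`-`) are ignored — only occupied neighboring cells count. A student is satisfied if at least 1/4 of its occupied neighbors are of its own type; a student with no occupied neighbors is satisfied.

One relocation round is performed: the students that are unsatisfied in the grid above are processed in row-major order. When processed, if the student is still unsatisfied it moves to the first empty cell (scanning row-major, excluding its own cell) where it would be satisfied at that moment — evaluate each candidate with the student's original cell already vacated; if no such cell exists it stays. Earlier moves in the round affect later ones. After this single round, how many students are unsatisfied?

Initially unsatisfied (in order): (0,0), (3,0), (4,0), (4,3).
  (0,0) → (3,3).
  (3,0): no empty cell satisfies it; stays.
  (4,0) → (0,0).
  (4,3): now satisfied by earlier moves; stays.
Resulting grid:
A A A -
- A A A
A A - A
B - A B
- - A B
Unsatisfied now: (3,0).

1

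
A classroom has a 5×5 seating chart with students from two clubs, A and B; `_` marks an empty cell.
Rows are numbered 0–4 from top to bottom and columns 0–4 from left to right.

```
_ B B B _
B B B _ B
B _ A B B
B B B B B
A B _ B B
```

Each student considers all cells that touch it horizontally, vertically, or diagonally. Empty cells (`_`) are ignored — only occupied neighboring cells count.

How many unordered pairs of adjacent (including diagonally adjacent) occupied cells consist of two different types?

Scan each occupied cell's neighbors to the right and below (and the two forward diagonals) so each pair is counted once.
Row 0: B(0,1)–B(0,2)= B(0,1)–B(1,1)= B(0,1)–B(1,2)= B(0,1)–B(1,0)= B(0,2)–B(0,3)= B(0,2)–B(1,2)= B(0,2)–B(1,1)= B(0,3)–B(1,4)= B(0,3)–B(1,2)=  → 0/9 unlike.
Row 1: B(1,0)–B(1,1)= B(1,0)–B(2,0)= B(1,1)–B(1,2)= B(1,1)–A(2,2)≠ B(1,1)–B(2,0)= B(1,2)–A(2,2)≠ B(1,2)–B(2,3)= B(1,4)–B(2,4)= B(1,4)–B(2,3)=  → 2/9 unlike.
Row 2: B(2,0)–B(3,0)= B(2,0)–B(3,1)= A(2,2)–B(2,3)≠ A(2,2)–B(3,2)≠ A(2,2)–B(3,3)≠ A(2,2)–B(3,1)≠ B(2,3)–B(2,4)= B(2,3)–B(3,3)= B(2,3)–B(3,4)= B(2,3)–B(3,2)= B(2,4)–B(3,4)= B(2,4)–B(3,3)=  → 4/12 unlike.
Row 3: B(3,0)–B(3,1)= B(3,0)–A(4,0)≠ B(3,0)–B(4,1)= B(3,1)–B(3,2)= B(3,1)–B(4,1)= B(3,1)–A(4,0)≠ B(3,2)–B(3,3)= B(3,2)–B(4,3)= B(3,2)–B(4,1)= B(3,3)–B(3,4)= B(3,3)–B(4,3)= B(3,3)–B(4,4)= B(3,4)–B(4,4)= B(3,4)–B(4,3)=  → 2/14 unlike.
Row 4: A(4,0)–B(4,1)≠ B(4,3)–B(4,4)=  → 1/2 unlike.
Total adjacent occupied pairs: 46; unlike-type pairs: 9.

9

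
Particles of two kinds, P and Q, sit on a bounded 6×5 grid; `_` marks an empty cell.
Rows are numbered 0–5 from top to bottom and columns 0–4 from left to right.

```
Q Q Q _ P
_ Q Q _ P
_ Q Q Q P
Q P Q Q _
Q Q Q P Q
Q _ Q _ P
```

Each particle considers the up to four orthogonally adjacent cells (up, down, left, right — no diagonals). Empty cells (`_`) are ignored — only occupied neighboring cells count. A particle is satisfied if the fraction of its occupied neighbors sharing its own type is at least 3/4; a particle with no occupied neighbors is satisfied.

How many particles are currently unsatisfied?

(0,0)Q 1/1 satisfied
(0,1)Q 3/3 satisfied
(0,2)Q 2/2 satisfied
(0,4)P 1/1 satisfied
(1,1)Q 3/3 satisfied
(1,2)Q 3/3 satisfied
(1,4)P 2/2 satisfied
(2,1)Q 2/3 not
(2,2)Q 4/4 satisfied
(2,3)Q 2/3 not
(2,4)P 1/2 not
(3,0)Q 1/2 not
(3,1)P 0/4 not
(3,2)Q 3/4 satisfied
(3,3)Q 2/3 not
(4,0)Q 3/3 satisfied
(4,1)Q 2/3 not
(4,2)Q 3/4 satisfied
(4,3)P 0/3 not
(4,4)Q 0/2 not
(5,0)Q 1/1 satisfied
(5,2)Q 1/1 satisfied
(5,4)P 0/1 not
Unsatisfied: (2,1), (2,3), (2,4), (3,0), (3,1), (3,3), (4,1), (4,3), (4,4), (5,4) — 10 in total.

10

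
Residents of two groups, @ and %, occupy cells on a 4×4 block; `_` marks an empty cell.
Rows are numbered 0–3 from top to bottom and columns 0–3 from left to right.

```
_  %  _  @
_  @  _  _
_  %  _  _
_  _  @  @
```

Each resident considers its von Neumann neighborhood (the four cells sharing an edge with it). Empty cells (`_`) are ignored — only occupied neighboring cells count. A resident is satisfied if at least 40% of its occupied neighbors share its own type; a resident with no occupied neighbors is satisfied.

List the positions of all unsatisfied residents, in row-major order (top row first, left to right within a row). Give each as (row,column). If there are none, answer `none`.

Row 0: (0,1)% 0/1 unhappy · (0,3)@ 0/0 ok
Row 1: (1,1)@ 0/2 unhappy
Row 2: (2,1)% 0/1 unhappy
Row 3: (3,2)@ 1/1 ok · (3,3)@ 1/1 ok

(0,1), (1,1), (2,1)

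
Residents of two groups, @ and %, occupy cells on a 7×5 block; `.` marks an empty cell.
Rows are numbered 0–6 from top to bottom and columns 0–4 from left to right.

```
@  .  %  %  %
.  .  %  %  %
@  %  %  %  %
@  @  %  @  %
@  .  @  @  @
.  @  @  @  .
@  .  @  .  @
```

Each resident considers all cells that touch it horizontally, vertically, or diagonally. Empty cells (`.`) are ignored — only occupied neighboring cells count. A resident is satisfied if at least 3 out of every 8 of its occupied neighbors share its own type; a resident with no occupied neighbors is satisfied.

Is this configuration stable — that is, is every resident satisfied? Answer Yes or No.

Yes

(0,0)@ 0/0 ok
(0,2)% 3/3 ok
(0,3)% 5/5 ok
(0,4)% 3/3 ok
(1,2)% 6/6 ok
(1,3)% 8/8 ok
(1,4)% 5/5 ok
(2,0)@ 2/3 ok
(2,1)% 3/6 ok
(2,2)% 5/7 ok
(2,3)% 7/8 ok
(2,4)% 4/5 ok
(3,0)@ 3/4 ok
(3,1)@ 4/7 ok
(3,2)% 3/7 ok
(3,3)@ 3/8 ok
(3,4)% 2/5 ok
(4,0)@ 3/3 ok
(4,2)@ 6/7 ok
(4,3)@ 5/7 ok
(4,4)@ 3/4 ok
(5,1)@ 5/5 ok
(5,2)@ 5/5 ok
(5,3)@ 6/6 ok
(6,0)@ 1/1 ok
(6,2)@ 3/3 ok
(6,4)@ 1/1 ok
All meet the threshold, so the configuration is stable.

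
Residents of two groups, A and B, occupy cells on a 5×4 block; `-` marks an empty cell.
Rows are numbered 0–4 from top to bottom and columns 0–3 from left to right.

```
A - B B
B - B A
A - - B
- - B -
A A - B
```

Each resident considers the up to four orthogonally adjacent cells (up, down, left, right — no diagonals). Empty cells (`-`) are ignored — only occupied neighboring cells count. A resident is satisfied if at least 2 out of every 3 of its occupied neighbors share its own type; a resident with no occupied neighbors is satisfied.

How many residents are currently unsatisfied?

(0,0)A 0/1 not
(0,2)B 2/2 satisfied
(0,3)B 1/2 not
(1,0)B 0/2 not
(1,2)B 1/2 not
(1,3)A 0/3 not
(2,0)A 0/1 not
(2,3)B 0/1 not
(3,2)B 0/0 satisfied
(4,0)A 1/1 satisfied
(4,1)A 1/1 satisfied
(4,3)B 0/0 satisfied
Unsatisfied: (0,0), (0,3), (1,0), (1,2), (1,3), (2,0), (2,3) — 7 in total.

7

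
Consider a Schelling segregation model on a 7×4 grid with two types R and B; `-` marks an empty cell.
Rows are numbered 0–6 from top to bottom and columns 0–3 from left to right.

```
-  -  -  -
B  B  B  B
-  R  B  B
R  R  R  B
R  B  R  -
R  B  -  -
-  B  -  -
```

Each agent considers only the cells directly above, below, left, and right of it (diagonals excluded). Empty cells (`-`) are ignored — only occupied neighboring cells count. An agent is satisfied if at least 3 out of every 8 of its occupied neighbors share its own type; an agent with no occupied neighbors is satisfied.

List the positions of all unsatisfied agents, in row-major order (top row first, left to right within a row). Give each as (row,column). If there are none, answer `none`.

(2,1), (4,1)

Row 1: (1,0)B 1/1 ✓ · (1,1)B 2/3 ✓ · (1,2)B 3/3 ✓ · (1,3)B 2/2 ✓
Row 2: (2,1)R 1/3 ✗ · (2,2)B 2/4 ✓ · (2,3)B 3/3 ✓
Row 3: (3,0)R 2/2 ✓ · (3,1)R 3/4 ✓ · (3,2)R 2/4 ✓ · (3,3)B 1/2 ✓
Row 4: (4,0)R 2/3 ✓ · (4,1)B 1/4 ✗ · (4,2)R 1/2 ✓
Row 5: (5,0)R 1/2 ✓ · (5,1)B 2/3 ✓
Row 6: (6,1)B 1/1 ✓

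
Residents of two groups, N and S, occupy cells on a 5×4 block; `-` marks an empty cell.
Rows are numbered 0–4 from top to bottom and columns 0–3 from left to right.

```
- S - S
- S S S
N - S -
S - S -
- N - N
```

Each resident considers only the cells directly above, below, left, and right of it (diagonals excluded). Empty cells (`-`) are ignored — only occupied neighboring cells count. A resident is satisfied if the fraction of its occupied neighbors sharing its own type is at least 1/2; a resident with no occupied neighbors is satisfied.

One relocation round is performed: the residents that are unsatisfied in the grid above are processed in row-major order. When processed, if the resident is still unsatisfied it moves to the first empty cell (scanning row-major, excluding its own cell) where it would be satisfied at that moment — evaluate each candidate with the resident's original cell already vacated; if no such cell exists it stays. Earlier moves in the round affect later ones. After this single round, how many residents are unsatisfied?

Initially unsatisfied (in order): (2,0), (3,0).
  (2,0) → (3,3).
  (3,0): now satisfied by earlier moves; stays.
Resulting grid:
- S - S
- S S S
- - S -
S - S N
- N - N
All satisfied now.

0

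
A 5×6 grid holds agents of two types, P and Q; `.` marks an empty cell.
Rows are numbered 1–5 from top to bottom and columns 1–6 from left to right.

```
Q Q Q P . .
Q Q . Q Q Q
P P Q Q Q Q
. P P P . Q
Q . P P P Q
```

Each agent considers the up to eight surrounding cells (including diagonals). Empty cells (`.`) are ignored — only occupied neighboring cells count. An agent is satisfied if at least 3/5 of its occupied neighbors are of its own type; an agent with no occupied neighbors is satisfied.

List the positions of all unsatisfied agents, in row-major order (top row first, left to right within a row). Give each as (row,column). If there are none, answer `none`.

Row 1: (1,1)Q 3/3 ✓ · (1,2)Q 4/4 ✓ · (1,3)Q 3/4 ✓ · (1,4)P 0/3 ✗
Row 2: (2,1)Q 3/5 ✓ · (2,2)Q 5/7 ✓ · (2,4)Q 5/6 ✓ · (2,5)Q 5/6 ✓ · (2,6)Q 3/3 ✓
Row 3: (3,1)P 2/4 ✗ · (3,2)P 3/6 ✗ · (3,3)Q 3/7 ✗ · (3,4)Q 4/6 ✓ · (3,5)Q 6/7 ✓ · (3,6)Q 4/4 ✓
Row 4: (4,2)P 4/6 ✓ · (4,3)P 5/7 ✓ · (4,4)P 4/7 ✗ · (4,6)Q 3/4 ✓
Row 5: (5,1)Q 0/1 ✗ · (5,3)P 4/4 ✓ · (5,4)P 4/4 ✓ · (5,5)P 2/4 ✗ · (5,6)Q 1/2 ✗

(1,4), (3,1), (3,2), (3,3), (4,4), (5,1), (5,5), (5,6)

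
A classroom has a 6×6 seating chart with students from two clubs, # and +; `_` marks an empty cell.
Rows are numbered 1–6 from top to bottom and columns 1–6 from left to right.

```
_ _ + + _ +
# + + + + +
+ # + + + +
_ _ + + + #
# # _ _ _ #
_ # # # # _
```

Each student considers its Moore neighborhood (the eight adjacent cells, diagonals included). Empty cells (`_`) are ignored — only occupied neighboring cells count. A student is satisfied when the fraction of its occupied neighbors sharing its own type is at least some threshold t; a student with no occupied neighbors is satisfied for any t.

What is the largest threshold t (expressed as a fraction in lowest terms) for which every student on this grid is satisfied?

Row 1: (1,3)+ 4/4 · (1,4)+ 4/4 · (1,6)+ 2/2
Row 2: (2,1)# 1/3 · (2,2)+ 4/6 · (2,3)+ 6/7 · (2,4)+ 7/7 · (2,5)+ 7/7 · (2,6)+ 4/4
Row 3: (3,1)+ 1/3 · (3,2)# 1/6 · (3,3)+ 6/7 · (3,4)+ 8/8 · (3,5)+ 7/8 · (3,6)+ 4/5
Row 4: (4,3)+ 3/5 · (4,4)+ 5/5 · (4,5)+ 4/6 · (4,6)# 1/4
Row 5: (5,1)# 2/2 · (5,2)# 3/4 · (5,6)# 2/3
Row 6: (6,2)# 3/3 · (6,3)# 3/3 · (6,4)# 2/2 · (6,5)# 2/2
The smallest same-type fraction is 1/6 at (3,2), which reduces to 1/6. Any threshold above that leaves this student unsatisfied.

1/6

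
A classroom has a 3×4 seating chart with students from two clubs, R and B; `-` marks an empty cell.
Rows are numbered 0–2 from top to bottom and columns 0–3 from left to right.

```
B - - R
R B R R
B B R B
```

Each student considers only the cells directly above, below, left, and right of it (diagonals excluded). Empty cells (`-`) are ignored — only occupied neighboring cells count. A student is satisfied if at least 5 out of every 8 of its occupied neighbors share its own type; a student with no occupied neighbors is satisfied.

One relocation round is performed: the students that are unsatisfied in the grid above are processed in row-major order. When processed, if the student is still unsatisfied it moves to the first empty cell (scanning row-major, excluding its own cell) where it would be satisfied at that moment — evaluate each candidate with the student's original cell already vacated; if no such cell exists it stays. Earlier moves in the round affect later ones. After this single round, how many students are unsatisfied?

Initially unsatisfied (in order): (0,0), (1,0), (1,1), (2,0), (2,2), (2,3).
  (0,0) → (0,1).
  (1,0) → (0,2).
  (1,1): now satisfied by earlier moves; stays.
  (2,0): now satisfied by earlier moves; stays.
  (2,2): no empty cell satisfies it; stays.
  (2,3) → (0,0).
Resulting grid:
B B R R
- B R R
B B R -
Unsatisfied now: (2,2).

1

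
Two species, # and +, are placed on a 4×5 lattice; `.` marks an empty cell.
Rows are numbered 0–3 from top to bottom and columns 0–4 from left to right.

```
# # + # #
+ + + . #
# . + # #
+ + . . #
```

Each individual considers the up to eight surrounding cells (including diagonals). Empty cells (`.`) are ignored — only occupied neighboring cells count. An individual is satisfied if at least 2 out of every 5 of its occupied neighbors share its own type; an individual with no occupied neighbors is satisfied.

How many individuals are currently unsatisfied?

4

(0,0)# 1/3 ✗
(0,1)# 1/5 ✗
(0,2)+ 2/4 ✓
(0,3)# 2/4 ✓
(0,4)# 2/2 ✓
(1,0)+ 1/4 ✗
(1,1)+ 4/7 ✓
(1,2)+ 3/6 ✓
(1,4)# 4/4 ✓
(2,0)# 0/4 ✗
(2,2)+ 3/4 ✓
(2,3)# 3/5 ✓
(2,4)# 3/3 ✓
(3,0)+ 1/2 ✓
(3,1)+ 2/3 ✓
(3,4)# 2/2 ✓
Unsatisfied: (0,0), (0,1), (1,0), (2,0) — 4 in total.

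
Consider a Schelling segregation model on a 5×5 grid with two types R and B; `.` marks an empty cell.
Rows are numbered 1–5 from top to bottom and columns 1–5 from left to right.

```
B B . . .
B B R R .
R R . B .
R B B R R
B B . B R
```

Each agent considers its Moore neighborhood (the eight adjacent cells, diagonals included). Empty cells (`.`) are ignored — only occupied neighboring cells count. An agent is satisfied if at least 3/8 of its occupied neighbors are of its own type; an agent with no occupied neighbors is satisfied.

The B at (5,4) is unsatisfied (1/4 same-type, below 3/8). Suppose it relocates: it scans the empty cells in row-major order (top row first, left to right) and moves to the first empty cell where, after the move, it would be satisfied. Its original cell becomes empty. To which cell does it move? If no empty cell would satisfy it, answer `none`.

(1,3)

Vacating (5,4). Empty cells in order:
  (1,3): 2/4 same-type → satisfied — stop here.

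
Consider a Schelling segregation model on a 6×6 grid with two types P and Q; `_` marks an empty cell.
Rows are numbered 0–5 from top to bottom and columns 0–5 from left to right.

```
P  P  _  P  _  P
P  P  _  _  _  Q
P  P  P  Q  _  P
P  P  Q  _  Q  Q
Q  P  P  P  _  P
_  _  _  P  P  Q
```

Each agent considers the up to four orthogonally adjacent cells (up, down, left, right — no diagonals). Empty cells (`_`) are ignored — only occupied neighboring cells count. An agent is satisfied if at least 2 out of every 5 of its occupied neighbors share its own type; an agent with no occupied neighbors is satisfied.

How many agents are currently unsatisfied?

10

Row 0: (0,0)P 2/2 satisfied · (0,1)P 2/2 satisfied · (0,3)P 0/0 satisfied · (0,5)P 0/1 not
Row 1: (1,0)P 3/3 satisfied · (1,1)P 3/3 satisfied · (1,5)Q 0/2 not
Row 2: (2,0)P 3/3 satisfied · (2,1)P 4/4 satisfied · (2,2)P 1/3 not · (2,3)Q 0/1 not · (2,5)P 0/2 not
Row 3: (3,0)P 2/3 satisfied · (3,1)P 3/4 satisfied · (3,2)Q 0/3 not · (3,4)Q 1/1 satisfied · (3,5)Q 1/3 not
Row 4: (4,0)Q 0/2 not · (4,1)P 2/3 satisfied · (4,2)P 2/3 satisfied · (4,3)P 2/2 satisfied · (4,5)P 0/2 not
Row 5: (5,3)P 2/2 satisfied · (5,4)P 1/2 satisfied · (5,5)Q 0/2 not
Unsatisfied: (0,5), (1,5), (2,2), (2,3), (2,5), (3,2), (3,5), (4,0), (4,5), (5,5) — 10 in total.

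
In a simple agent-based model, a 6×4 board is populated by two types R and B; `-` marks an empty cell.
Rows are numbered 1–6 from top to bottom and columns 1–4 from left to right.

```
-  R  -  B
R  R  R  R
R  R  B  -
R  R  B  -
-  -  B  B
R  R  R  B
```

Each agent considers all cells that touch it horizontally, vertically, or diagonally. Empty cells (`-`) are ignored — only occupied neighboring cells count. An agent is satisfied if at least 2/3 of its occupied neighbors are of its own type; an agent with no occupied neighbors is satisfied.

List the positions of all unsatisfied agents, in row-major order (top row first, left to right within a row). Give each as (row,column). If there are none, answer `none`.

(1,4), (2,4), (3,3), (4,2), (4,3), (5,3), (6,3)

(1,2)R 3/3 satisfied
(1,4)B 0/2 not
(2,1)R 4/4 satisfied
(2,2)R 5/6 satisfied
(2,3)R 4/6 satisfied
(2,4)R 1/3 not
(3,1)R 5/5 satisfied
(3,2)R 6/8 satisfied
(3,3)B 1/6 not
(4,1)R 3/3 satisfied
(4,2)R 3/6 not
(4,3)B 3/5 not
(5,3)B 3/6 not
(5,4)B 3/4 satisfied
(6,1)R 1/1 satisfied
(6,2)R 2/3 satisfied
(6,3)R 1/4 not
(6,4)B 2/3 satisfied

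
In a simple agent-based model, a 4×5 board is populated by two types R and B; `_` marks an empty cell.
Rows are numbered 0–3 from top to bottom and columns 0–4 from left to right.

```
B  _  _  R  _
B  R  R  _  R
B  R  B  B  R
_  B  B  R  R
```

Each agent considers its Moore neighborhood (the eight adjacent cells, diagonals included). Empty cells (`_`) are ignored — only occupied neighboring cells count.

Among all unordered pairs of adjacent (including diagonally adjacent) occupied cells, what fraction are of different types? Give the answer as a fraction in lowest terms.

1/2

Scan each occupied cell's neighbors to the right and below (and the two forward diagonals) so each pair is counted once.
Row 0: B(0,0)–B(1,0)= B(0,0)–R(1,1)≠ R(0,3)–R(1,4)= R(0,3)–R(1,2)=  → 1/4 unlike.
Row 1: B(1,0)–R(1,1)≠ B(1,0)–B(2,0)= B(1,0)–R(2,1)≠ R(1,1)–R(1,2)= R(1,1)–R(2,1)= R(1,1)–B(2,2)≠ R(1,1)–B(2,0)≠ R(1,2)–B(2,2)≠ R(1,2)–B(2,3)≠ R(1,2)–R(2,1)= R(1,4)–R(2,4)= R(1,4)–B(2,3)≠  → 7/12 unlike.
Row 2: B(2,0)–R(2,1)≠ B(2,0)–B(3,1)= R(2,1)–B(2,2)≠ R(2,1)–B(3,1)≠ R(2,1)–B(3,2)≠ B(2,2)–B(2,3)= B(2,2)–B(3,2)= B(2,2)–R(3,3)≠ B(2,2)–B(3,1)= B(2,3)–R(2,4)≠ B(2,3)–R(3,3)≠ B(2,3)–R(3,4)≠ B(2,3)–B(3,2)= R(2,4)–R(3,4)= R(2,4)–R(3,3)=  → 8/15 unlike.
Row 3: B(3,1)–B(3,2)= B(3,2)–R(3,3)≠ R(3,3)–R(3,4)=  → 1/3 unlike.
Total adjacent occupied pairs: 34; unlike-type pairs: 17.
17/34 reduces to 1/2.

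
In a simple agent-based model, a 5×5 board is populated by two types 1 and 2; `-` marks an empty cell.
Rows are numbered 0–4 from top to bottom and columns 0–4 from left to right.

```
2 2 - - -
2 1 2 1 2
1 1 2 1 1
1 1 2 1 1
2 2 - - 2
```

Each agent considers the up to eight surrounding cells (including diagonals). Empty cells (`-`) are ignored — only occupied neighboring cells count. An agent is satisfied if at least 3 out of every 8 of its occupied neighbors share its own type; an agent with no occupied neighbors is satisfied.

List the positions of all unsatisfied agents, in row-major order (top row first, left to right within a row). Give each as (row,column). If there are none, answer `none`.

(0,0)2 2/3 ok
(0,1)2 3/4 ok
(1,0)2 2/5 ok
(1,1)1 2/7 unhappy
(1,2)2 2/6 unhappy
(1,3)1 2/5 ok
(1,4)2 0/3 unhappy
(2,0)1 4/5 ok
(2,1)1 4/8 ok
(2,2)2 2/8 unhappy
(2,3)1 4/8 ok
(2,4)1 4/5 ok
(3,0)1 3/5 ok
(3,1)1 3/7 ok
(3,2)2 2/6 unhappy
(3,3)1 3/6 ok
(3,4)1 3/4 ok
(4,0)2 1/3 unhappy
(4,1)2 2/4 ok
(4,4)2 0/2 unhappy

(1,1), (1,2), (1,4), (2,2), (3,2), (4,0), (4,4)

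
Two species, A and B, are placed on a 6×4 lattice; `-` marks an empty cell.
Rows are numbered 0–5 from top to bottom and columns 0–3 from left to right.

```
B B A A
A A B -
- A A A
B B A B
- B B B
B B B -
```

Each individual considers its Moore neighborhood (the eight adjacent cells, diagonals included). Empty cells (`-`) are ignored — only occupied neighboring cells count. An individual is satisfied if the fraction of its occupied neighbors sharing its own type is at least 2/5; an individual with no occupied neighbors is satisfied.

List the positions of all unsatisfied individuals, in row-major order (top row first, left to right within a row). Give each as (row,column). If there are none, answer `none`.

(0,0)B 1/3 not
(0,1)B 2/5 satisfied
(0,2)A 2/4 satisfied
(0,3)A 1/2 satisfied
(1,0)A 2/4 satisfied
(1,1)A 4/7 satisfied
(1,2)B 1/7 not
(2,1)A 4/7 satisfied
(2,2)A 4/7 satisfied
(2,3)A 2/4 satisfied
(3,0)B 2/3 satisfied
(3,1)B 3/6 satisfied
(3,2)A 3/8 not
(3,3)B 2/5 satisfied
(4,1)B 6/7 satisfied
(4,2)B 6/7 satisfied
(4,3)B 3/4 satisfied
(5,0)B 2/2 satisfied
(5,1)B 4/4 satisfied
(5,2)B 4/4 satisfied

(0,0), (1,2), (3,2)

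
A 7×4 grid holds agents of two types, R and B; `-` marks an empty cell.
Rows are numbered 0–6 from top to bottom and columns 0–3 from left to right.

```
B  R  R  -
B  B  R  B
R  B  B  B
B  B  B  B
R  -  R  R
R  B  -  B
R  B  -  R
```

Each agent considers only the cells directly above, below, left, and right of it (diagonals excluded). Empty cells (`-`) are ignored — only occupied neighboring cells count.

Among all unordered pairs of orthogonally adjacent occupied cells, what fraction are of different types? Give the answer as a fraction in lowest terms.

5/11

Scan each occupied cell's neighbors to the right and below so each pair is counted once.
Row 0: B(0,0)–R(0,1)≠ B(0,0)–B(1,0)= R(0,1)–R(0,2)= R(0,1)–B(1,1)≠ R(0,2)–R(1,2)=  → 2/5 unlike.
Row 1: B(1,0)–B(1,1)= B(1,0)–R(2,0)≠ B(1,1)–R(1,2)≠ B(1,1)–B(2,1)= R(1,2)–B(1,3)≠ R(1,2)–B(2,2)≠ B(1,3)–B(2,3)=  → 4/7 unlike.
Row 2: R(2,0)–B(2,1)≠ R(2,0)–B(3,0)≠ B(2,1)–B(2,2)= B(2,1)–B(3,1)= B(2,2)–B(2,3)= B(2,2)–B(3,2)= B(2,3)–B(3,3)=  → 2/7 unlike.
Row 3: B(3,0)–B(3,1)= B(3,0)–R(4,0)≠ B(3,1)–B(3,2)= B(3,2)–B(3,3)= B(3,2)–R(4,2)≠ B(3,3)–R(4,3)≠  → 3/6 unlike.
Row 4: R(4,0)–R(5,0)= R(4,2)–R(4,3)= R(4,3)–B(5,3)≠  → 1/3 unlike.
Row 5: R(5,0)–B(5,1)≠ R(5,0)–R(6,0)= B(5,1)–B(6,1)= B(5,3)–R(6,3)≠  → 2/4 unlike.
Row 6: R(6,0)–B(6,1)≠  → 1/1 unlike.
Total adjacent occupied pairs: 33; unlike-type pairs: 15.
15/33 reduces to 5/11.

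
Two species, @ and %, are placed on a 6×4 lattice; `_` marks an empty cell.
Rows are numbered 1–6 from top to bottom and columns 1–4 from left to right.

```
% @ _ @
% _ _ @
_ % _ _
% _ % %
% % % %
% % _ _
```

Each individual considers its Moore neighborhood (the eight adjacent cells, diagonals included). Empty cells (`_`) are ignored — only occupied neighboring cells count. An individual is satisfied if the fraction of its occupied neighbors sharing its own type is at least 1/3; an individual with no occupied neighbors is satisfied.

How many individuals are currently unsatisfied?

1

(1,1)% 1/2 ✓
(1,2)@ 0/2 ✗
(1,4)@ 1/1 ✓
(2,1)% 2/3 ✓
(2,4)@ 1/1 ✓
(3,2)% 3/3 ✓
(4,1)% 3/3 ✓
(4,3)% 5/5 ✓
(4,4)% 3/3 ✓
(5,1)% 4/4 ✓
(5,2)% 6/6 ✓
(5,3)% 5/5 ✓
(5,4)% 3/3 ✓
(6,1)% 3/3 ✓
(6,2)% 4/4 ✓
Unsatisfied: (1,2) — 1 in total.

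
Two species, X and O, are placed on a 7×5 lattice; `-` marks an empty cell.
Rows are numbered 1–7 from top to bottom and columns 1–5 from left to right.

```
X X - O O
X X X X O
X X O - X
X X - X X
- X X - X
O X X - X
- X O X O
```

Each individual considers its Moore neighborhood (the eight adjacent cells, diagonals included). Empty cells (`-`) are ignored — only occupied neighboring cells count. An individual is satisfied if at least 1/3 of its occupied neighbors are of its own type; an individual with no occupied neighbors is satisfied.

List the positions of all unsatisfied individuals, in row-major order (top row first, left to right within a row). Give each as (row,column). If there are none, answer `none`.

(1,1)X 3/3 ok
(1,2)X 4/4 ok
(1,4)O 2/4 ok
(1,5)O 2/3 ok
(2,1)X 5/5 ok
(2,2)X 6/7 ok
(2,3)X 4/6 ok
(2,4)X 2/6 ok
(2,5)O 2/4 ok
(3,1)X 5/5 ok
(3,2)X 6/7 ok
(3,3)O 0/6 unhappy
(3,5)X 3/4 ok
(4,1)X 4/4 ok
(4,2)X 5/6 ok
(4,4)X 4/5 ok
(4,5)X 3/3 ok
(5,2)X 5/6 ok
(5,3)X 5/5 ok
(5,5)X 3/3 ok
(6,1)O 0/3 unhappy
(6,2)X 4/6 ok
(6,3)X 5/6 ok
(6,5)X 2/3 ok
(7,2)X 2/4 ok
(7,3)O 0/4 unhappy
(7,4)X 2/4 ok
(7,5)O 0/2 unhappy

(3,3), (6,1), (7,3), (7,5)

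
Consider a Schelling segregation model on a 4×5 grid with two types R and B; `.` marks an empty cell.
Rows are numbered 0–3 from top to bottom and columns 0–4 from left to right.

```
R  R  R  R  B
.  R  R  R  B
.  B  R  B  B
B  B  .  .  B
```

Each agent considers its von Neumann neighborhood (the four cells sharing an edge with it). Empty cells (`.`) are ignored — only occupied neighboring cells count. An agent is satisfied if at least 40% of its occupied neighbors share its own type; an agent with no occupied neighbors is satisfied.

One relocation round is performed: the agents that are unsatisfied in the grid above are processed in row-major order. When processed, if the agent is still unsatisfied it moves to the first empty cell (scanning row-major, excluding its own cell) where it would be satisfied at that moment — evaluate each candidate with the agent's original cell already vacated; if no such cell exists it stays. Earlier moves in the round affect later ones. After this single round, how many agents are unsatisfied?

Initially unsatisfied (in order): (2,1), (2,2), (2,3).
  (2,1) → (2,0).
  (2,2): now satisfied by earlier moves; stays.
  (2,3) → (2,1).
Resulting grid:
R R R R B
. R R R B
B B R . B
B B . . B
All satisfied now.

0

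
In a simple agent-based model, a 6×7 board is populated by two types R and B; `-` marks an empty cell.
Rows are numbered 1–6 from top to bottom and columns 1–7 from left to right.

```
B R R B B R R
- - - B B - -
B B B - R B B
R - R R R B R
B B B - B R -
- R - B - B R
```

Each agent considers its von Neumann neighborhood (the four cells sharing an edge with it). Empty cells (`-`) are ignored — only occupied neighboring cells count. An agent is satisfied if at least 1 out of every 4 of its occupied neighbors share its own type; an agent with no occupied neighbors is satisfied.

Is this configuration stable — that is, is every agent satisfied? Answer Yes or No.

Row 1: (1,1)B 0/1 ✗ · (1,2)R 1/2 ✓ · (1,3)R 1/2 ✓ · (1,4)B 2/3 ✓ · (1,5)B 2/3 ✓ · (1,6)R 1/2 ✓ · (1,7)R 1/1 ✓
Row 2: (2,4)B 2/2 ✓ · (2,5)B 2/3 ✓
Row 3: (3,1)B 1/2 ✓ · (3,2)B 2/2 ✓ · (3,3)B 1/2 ✓ · (3,5)R 1/3 ✓ · (3,6)B 2/3 ✓ · (3,7)B 1/2 ✓
Row 4: (4,1)R 0/2 ✗ · (4,3)R 1/3 ✓ · (4,4)R 2/2 ✓ · (4,5)R 2/4 ✓ · (4,6)B 1/4 ✓ · (4,7)R 0/2 ✗
Row 5: (5,1)B 1/2 ✓ · (5,2)B 2/3 ✓ · (5,3)B 1/2 ✓ · (5,5)B 0/2 ✗ · (5,6)R 0/3 ✗
Row 6: (6,2)R 0/1 ✗ · (6,4)B 0/0 ✓ · (6,6)B 0/2 ✗ · (6,7)R 0/1 ✗
For instance (1,1) has only 0/1 same-type neighbors, below 1/4.

No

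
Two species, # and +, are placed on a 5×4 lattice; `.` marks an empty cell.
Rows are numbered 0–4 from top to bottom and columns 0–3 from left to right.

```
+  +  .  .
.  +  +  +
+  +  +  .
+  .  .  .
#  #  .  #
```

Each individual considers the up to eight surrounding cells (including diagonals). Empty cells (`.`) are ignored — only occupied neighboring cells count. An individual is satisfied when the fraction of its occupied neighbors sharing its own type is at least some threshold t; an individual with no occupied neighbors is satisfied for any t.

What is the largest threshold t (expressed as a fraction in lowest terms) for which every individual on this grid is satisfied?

1/2

(0,0)+ 2/2
(0,1)+ 3/3
(1,1)+ 6/6
(1,2)+ 5/5
(1,3)+ 2/2
(2,0)+ 3/3
(2,1)+ 5/5
(2,2)+ 4/4
(3,0)+ 2/4
(4,0)# 1/2
(4,1)# 1/2
(4,3)# — no occupied neighbors
The smallest same-type fraction is 2/4 at (3,0), which reduces to 1/2. Any threshold above that leaves this individual unsatisfied.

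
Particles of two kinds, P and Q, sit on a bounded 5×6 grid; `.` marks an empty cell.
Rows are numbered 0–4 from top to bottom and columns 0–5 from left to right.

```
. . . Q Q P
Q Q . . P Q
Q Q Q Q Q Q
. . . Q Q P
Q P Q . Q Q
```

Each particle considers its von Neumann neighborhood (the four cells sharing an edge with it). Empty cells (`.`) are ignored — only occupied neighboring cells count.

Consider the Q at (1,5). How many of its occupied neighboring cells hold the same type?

Occupied neighbors of (1,5): (0,5)=P, (2,5)=Q, (1,4)=P.
Same type (Q): 1 of 3.

1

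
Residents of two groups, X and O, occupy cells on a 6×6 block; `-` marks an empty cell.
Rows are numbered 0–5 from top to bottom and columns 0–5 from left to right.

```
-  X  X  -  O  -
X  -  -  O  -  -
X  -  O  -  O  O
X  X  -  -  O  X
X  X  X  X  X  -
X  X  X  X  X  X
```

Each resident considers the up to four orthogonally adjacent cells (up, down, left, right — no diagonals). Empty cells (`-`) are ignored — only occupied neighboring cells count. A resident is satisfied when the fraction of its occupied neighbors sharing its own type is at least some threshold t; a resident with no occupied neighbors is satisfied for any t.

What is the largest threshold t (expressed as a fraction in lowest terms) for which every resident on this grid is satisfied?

0/1

Row 0: (0,1)X 1/1 · (0,2)X 1/1 · (0,4)O — no occupied neighbors
Row 1: (1,0)X 1/1 · (1,3)O — no occupied neighbors
Row 2: (2,0)X 2/2 · (2,2)O — no occupied neighbors · (2,4)O 2/2 · (2,5)O 1/2
Row 3: (3,0)X 3/3 · (3,1)X 2/2 · (3,4)O 1/3 · (3,5)X 0/2
Row 4: (4,0)X 3/3 · (4,1)X 4/4 · (4,2)X 3/3 · (4,3)X 3/3 · (4,4)X 2/3
Row 5: (5,0)X 2/2 · (5,1)X 3/3 · (5,2)X 3/3 · (5,3)X 3/3 · (5,4)X 3/3 · (5,5)X 1/1
The smallest same-type fraction is 0/2 at (3,5), which reduces to 0/1. Any threshold above that leaves this resident unsatisfied.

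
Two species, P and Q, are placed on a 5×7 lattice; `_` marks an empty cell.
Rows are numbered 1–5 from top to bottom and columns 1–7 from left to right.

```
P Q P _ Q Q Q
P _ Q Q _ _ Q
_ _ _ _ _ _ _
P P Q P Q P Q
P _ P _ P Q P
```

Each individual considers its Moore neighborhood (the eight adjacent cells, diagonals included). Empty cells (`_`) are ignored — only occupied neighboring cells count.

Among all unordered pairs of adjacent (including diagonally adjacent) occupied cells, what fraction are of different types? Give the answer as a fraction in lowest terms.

8/17

Scan each occupied cell's neighbors to the right and below (and the two forward diagonals) so each pair is counted once.
From row 1: 5 unlike of 12 pairs (running 5/12).
From row 2: 0 unlike of 1 pairs (running 5/13).
From row 4: 9 unlike of 19 pairs (running 14/32).
From row 5: 2 unlike of 2 pairs (running 16/34).
Total adjacent occupied pairs: 34; unlike-type pairs: 16.
16/34 reduces to 8/17.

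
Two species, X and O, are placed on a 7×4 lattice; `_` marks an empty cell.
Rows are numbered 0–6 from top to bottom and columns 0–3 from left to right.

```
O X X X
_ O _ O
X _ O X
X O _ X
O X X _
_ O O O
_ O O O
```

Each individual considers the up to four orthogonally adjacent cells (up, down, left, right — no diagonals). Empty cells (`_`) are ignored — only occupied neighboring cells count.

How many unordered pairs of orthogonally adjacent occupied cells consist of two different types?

11

Scan each occupied cell's neighbors to the right and below so each pair is counted once.
Row 0: O(0,0)–X(0,1)≠ X(0,1)–X(0,2)= X(0,1)–O(1,1)≠ X(0,2)–X(0,3)= X(0,3)–O(1,3)≠  → 3/5 unlike.
Row 1: O(1,3)–X(2,3)≠  → 1/1 unlike.
Row 2: X(2,0)–X(3,0)= O(2,2)–X(2,3)≠ X(2,3)–X(3,3)=  → 1/3 unlike.
Row 3: X(3,0)–O(3,1)≠ X(3,0)–O(4,0)≠ O(3,1)–X(4,1)≠  → 3/3 unlike.
Row 4: O(4,0)–X(4,1)≠ X(4,1)–X(4,2)= X(4,1)–O(5,1)≠ X(4,2)–O(5,2)≠  → 3/4 unlike.
Row 5: O(5,1)–O(5,2)= O(5,1)–O(6,1)= O(5,2)–O(5,3)= O(5,2)–O(6,2)= O(5,3)–O(6,3)=  → 0/5 unlike.
Row 6: O(6,1)–O(6,2)= O(6,2)–O(6,3)=  → 0/2 unlike.
Total adjacent occupied pairs: 23; unlike-type pairs: 11.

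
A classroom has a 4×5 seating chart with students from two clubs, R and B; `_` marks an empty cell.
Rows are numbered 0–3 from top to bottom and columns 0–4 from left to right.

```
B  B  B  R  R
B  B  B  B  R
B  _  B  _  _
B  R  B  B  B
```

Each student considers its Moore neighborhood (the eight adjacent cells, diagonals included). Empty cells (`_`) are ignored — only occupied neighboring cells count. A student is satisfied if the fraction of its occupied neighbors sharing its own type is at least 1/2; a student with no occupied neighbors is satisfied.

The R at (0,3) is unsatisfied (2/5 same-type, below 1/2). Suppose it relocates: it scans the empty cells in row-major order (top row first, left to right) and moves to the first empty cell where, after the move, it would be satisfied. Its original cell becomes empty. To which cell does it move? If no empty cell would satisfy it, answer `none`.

Vacating (0,3). Empty cells in order:
  (2,1): 1/8 same-type → still unsatisfied.
  (2,3): 1/7 same-type → still unsatisfied.
  (2,4): 1/4 same-type → still unsatisfied.

none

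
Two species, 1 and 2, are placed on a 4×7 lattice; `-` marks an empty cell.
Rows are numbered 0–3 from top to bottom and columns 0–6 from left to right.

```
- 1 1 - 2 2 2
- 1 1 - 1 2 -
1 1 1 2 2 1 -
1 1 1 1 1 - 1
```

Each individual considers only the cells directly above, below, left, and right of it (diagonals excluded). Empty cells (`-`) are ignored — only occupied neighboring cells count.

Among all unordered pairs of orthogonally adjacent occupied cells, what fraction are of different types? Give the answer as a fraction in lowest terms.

8/27

Scan each occupied cell's neighbors to the right and below so each pair is counted once.
Row 0: 1(0,1)–1(0,2)= 1(0,1)–1(1,1)= 1(0,2)–1(1,2)= 2(0,4)–2(0,5)= 2(0,4)–1(1,4)≠ 2(0,5)–2(0,6)= 2(0,5)–2(1,5)=  → 1/7 unlike.
Row 1: 1(1,1)–1(1,2)= 1(1,1)–1(2,1)= 1(1,2)–1(2,2)= 1(1,4)–2(1,5)≠ 1(1,4)–2(2,4)≠ 2(1,5)–1(2,5)≠  → 3/6 unlike.
Row 2: 1(2,0)–1(2,1)= 1(2,0)–1(3,0)= 1(2,1)–1(2,2)= 1(2,1)–1(3,1)= 1(2,2)–2(2,3)≠ 1(2,2)–1(3,2)= 2(2,3)–2(2,4)= 2(2,3)–1(3,3)≠ 2(2,4)–1(2,5)≠ 2(2,4)–1(3,4)≠  → 4/10 unlike.
Row 3: 1(3,0)–1(3,1)= 1(3,1)–1(3,2)= 1(3,2)–1(3,3)= 1(3,3)–1(3,4)=  → 0/4 unlike.
Total adjacent occupied pairs: 27; unlike-type pairs: 8.
8/27 is already in lowest terms.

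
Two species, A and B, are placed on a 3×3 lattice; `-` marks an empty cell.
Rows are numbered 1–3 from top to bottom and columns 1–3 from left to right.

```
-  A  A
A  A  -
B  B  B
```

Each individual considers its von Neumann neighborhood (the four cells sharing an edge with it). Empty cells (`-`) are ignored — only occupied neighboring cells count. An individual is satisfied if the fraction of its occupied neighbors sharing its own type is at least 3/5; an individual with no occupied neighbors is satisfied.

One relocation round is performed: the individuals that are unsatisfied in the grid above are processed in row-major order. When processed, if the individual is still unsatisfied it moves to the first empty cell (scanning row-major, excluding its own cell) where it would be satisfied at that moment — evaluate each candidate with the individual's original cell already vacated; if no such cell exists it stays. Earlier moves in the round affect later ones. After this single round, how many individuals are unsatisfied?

1

Initially unsatisfied (in order): (2,1), (3,1).
  (2,1) → (1,1).
  (3,1): now satisfied by earlier moves; stays.
Resulting grid:
A A A
- A -
B B B
Unsatisfied now: (2,2).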